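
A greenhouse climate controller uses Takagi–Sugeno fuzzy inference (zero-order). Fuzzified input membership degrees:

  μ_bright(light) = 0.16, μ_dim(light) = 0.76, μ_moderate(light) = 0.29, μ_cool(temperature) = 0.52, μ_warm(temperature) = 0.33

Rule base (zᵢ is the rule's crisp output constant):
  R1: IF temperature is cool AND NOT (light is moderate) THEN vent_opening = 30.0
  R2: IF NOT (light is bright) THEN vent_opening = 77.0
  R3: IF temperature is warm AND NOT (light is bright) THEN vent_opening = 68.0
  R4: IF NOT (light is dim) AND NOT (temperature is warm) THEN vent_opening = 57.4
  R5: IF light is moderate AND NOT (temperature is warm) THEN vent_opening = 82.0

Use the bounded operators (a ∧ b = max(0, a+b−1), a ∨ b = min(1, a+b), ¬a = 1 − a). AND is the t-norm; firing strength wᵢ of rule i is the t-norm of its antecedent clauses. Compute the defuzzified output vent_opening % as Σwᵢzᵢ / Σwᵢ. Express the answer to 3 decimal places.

67.048

R1 (z=30.0): cool=0.52, ¬moderate=1−0.29=0.71; AND[max(0, a+b−1)] → w = 0.23
R2 (z=77.0): ¬bright=1−0.16=0.84 → w = 0.84
R3 (z=68.0): warm=0.33, ¬bright=1−0.16=0.84; AND[max(0, a+b−1)] → w = 0.17
R4 (z=57.4): ¬dim=1−0.76=0.24, ¬warm=1−0.33=0.67; AND[max(0, a+b−1)] → w = 0.00
R5 (z=82.0): moderate=0.29, ¬warm=1−0.33=0.67; AND[max(0, a+b−1)] → w = 0.00
Weighted average = (0.23·30.0 + 0.84·77.0 + 0.17·68.0 + 0.00·57.4 + 0.00·82.0) / (0.23 + 0.84 + 0.17 + 0.00 + 0.00)
  = 83.1400 / 1.2400 = 67.048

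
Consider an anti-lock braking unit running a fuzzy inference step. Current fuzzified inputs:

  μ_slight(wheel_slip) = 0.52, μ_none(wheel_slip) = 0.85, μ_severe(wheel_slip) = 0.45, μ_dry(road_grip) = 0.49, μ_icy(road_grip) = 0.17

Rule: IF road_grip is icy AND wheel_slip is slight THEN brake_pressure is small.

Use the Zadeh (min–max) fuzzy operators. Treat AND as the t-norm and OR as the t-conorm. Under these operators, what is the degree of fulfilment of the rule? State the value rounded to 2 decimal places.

0.17

firing strength: icy=0.17, slight=0.52; AND[min(a, b)] → w = 0.17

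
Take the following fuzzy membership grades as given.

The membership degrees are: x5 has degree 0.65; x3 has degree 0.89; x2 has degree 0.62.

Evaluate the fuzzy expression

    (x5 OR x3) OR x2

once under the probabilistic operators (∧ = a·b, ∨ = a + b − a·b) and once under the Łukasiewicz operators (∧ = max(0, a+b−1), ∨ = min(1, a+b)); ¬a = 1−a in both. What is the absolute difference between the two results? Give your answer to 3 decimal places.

Under probabilistic:
  x5 OR x3 = a + b − a·b on (0.6500, 0.8900) = 0.9615
  (x5 OR x3) OR x2 = a + b − a·b on (0.9615, 0.6200) = 0.9854
  → value = 0.9854
Under Łukasiewicz:
  x5 OR x3 = min(1, a+b) on (0.65, 0.89) = 1.00
  (x5 OR x3) OR x2 = min(1, a+b) on (1.00, 0.62) = 1.00
  → value = 1.0000
|0.9854 − 1.0000| = 0.015

0.015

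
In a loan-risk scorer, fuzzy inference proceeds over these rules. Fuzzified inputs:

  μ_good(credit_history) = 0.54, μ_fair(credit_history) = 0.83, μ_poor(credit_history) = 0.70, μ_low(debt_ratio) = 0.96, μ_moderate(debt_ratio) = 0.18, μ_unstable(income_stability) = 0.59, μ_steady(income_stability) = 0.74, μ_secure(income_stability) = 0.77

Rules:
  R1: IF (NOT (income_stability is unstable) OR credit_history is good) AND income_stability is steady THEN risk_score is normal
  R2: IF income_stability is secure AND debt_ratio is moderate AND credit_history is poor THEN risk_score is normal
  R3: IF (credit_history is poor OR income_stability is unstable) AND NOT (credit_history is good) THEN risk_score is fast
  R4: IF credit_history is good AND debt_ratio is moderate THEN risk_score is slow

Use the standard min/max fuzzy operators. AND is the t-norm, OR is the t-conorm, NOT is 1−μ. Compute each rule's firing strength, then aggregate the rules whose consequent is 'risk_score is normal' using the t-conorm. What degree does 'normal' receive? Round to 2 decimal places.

0.54

R1: (¬unstable=1−0.59=0.41 OR good=0.54) = 0.54; AND[min(a, b)] with steady=0.74 → w = 0.54
R2: secure=0.77, moderate=0.18, poor=0.70; AND[min(a, b)] → w = 0.18
R3: (poor=0.70 OR unstable=0.59) = 0.70; AND[min(a, b)] with ¬good=1−0.54=0.46 → w = 0.46
R4: good=0.54, moderate=0.18; AND[min(a, b)] → w = 0.18
Rules with consequent 'normal': {R1, R2} → strengths 0.54, 0.18
Aggregate via t-conorm [max(a, b)]: 0.54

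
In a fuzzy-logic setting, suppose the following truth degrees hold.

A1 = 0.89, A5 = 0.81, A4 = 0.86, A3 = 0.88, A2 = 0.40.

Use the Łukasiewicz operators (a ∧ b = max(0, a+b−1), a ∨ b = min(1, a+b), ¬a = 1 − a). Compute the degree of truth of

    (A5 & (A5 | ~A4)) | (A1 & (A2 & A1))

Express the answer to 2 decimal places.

0.94

~A4 = 1 − 0.86 = 0.14
A5 | ~A4 = min(1, a+b) on (0.81, 0.14) = 0.95
A5 & (A5 | ~A4) = max(0, a+b−1) on (0.81, 0.95) = 0.76
A2 & A1 = max(0, a+b−1) on (0.40, 0.89) = 0.29
A1 & (A2 & A1) = max(0, a+b−1) on (0.89, 0.29) = 0.18
(A5 & (A5 | ~A4)) | (A1 & (A2 & A1)) = min(1, a+b) on (0.76, 0.18) = 0.94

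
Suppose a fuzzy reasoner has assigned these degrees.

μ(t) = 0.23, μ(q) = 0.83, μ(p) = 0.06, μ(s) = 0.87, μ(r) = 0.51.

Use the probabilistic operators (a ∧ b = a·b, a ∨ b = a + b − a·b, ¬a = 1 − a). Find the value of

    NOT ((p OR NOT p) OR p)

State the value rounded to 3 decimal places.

0.053

NOT p = 1 − 0.0600 = 0.9400
p OR NOT p = a + b − a·b on (0.0600, 0.9400) = 0.9436
(p OR NOT p) OR p = a + b − a·b on (0.9436, 0.0600) = 0.9470
NOT ((p OR NOT p) OR p) = 1 − 0.9470 = 0.0530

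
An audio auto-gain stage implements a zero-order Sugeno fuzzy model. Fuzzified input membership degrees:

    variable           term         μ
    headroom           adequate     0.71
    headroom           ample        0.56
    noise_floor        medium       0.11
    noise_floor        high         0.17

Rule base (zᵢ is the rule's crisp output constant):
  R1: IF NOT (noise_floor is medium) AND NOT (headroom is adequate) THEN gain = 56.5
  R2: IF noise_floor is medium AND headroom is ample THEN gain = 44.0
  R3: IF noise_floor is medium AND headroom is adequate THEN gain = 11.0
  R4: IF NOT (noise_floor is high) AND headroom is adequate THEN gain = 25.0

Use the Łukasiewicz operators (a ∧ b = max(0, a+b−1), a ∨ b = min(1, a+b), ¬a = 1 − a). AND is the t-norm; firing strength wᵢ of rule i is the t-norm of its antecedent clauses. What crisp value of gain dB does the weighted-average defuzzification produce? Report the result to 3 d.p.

32.875

R1 (z=56.5): ¬medium=1−0.11=0.89, ¬adequate=1−0.71=0.29; AND[max(0, a+b−1)] → w = 0.18
R2 (z=44.0): medium=0.11, ample=0.56; AND[max(0, a+b−1)] → w = 0.00
R3 (z=11.0): medium=0.11, adequate=0.71; AND[max(0, a+b−1)] → w = 0.00
R4 (z=25.0): ¬high=1−0.17=0.83, adequate=0.71; AND[max(0, a+b−1)] → w = 0.54
Weighted average = (0.18·56.5 + 0.00·44.0 + 0.00·11.0 + 0.54·25.0) / (0.18 + 0.00 + 0.00 + 0.54)
  = 23.6700 / 0.7200 = 32.875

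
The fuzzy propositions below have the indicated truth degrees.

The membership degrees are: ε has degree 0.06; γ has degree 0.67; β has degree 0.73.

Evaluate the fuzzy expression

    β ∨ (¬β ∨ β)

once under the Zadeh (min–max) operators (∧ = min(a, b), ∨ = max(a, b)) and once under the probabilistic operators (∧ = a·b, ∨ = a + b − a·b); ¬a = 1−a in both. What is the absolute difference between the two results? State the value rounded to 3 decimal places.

Under Zadeh (min–max):
  ¬β = 1 − 0.73 = 0.27
  ¬β ∨ β = max(a, b) on (0.27, 0.73) = 0.73
  β ∨ (¬β ∨ β) = max(a, b) on (0.73, 0.73) = 0.73
  → value = 0.7300
Under probabilistic:
  ¬β = 1 − 0.7300 = 0.2700
  ¬β ∨ β = a + b − a·b on (0.2700, 0.7300) = 0.8029
  β ∨ (¬β ∨ β) = a + b − a·b on (0.7300, 0.8029) = 0.9468
  → value = 0.9468
|0.7300 − 0.9468| = 0.217

0.217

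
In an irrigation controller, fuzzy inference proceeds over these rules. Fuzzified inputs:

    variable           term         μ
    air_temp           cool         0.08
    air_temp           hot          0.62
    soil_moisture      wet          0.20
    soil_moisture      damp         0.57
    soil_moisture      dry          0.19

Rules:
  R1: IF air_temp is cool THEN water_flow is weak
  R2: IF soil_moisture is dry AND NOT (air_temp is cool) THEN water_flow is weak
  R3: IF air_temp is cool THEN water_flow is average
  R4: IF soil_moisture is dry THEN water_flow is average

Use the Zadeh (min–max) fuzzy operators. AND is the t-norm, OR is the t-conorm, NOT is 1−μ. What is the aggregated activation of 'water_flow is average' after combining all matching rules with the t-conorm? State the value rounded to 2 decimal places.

R1: cool=0.08 → w = 0.08
R2: dry=0.19, ¬cool=1−0.08=0.92; AND[min(a, b)] → w = 0.19
R3: cool=0.08 → w = 0.08
R4: dry=0.19 → w = 0.19
Rules with consequent 'average': {R3, R4} → strengths 0.08, 0.19
Aggregate via t-conorm [max(a, b)]: 0.19

0.19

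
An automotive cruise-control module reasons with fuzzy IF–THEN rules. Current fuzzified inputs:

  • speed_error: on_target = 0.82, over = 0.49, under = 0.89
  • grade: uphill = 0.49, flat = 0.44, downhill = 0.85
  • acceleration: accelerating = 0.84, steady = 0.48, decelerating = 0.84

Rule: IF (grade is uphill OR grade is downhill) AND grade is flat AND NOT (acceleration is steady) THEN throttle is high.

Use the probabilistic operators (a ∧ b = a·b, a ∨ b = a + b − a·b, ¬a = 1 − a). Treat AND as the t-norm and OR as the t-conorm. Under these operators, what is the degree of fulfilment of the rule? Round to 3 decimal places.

0.211

firing strength: (uphill=0.49 OR downhill=0.85) = 0.9235; AND[a·b] with flat=0.44, ¬steady=1−0.48=0.52 → w = 0.2113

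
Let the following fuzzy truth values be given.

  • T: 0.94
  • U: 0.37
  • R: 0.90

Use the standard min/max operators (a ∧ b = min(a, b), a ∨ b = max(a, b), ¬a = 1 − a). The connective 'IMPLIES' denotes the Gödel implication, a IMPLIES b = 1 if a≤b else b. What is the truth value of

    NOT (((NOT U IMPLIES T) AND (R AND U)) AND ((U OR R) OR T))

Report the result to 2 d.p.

NOT U = 1 − 0.37 = 0.63
NOT U IMPLIES T  [Gödel: 1 if a≤b else b] with a=0.63, b=0.94 → 1.00
R AND U = min(a, b) on (0.90, 0.37) = 0.37
(NOT U IMPLIES T) AND (R AND U) = min(a, b) on (1.00, 0.37) = 0.37
U OR R = max(a, b) on (0.37, 0.90) = 0.90
(U OR R) OR T = max(a, b) on (0.90, 0.94) = 0.94
((NOT U IMPLIES T) AND (R AND U)) AND ((U OR R) OR T) = min(a, b) on (0.37, 0.94) = 0.37
NOT (((NOT U IMPLIES T) AND (R AND U)) AND ((U OR R) OR T)) = 1 − 0.37 = 0.63

0.63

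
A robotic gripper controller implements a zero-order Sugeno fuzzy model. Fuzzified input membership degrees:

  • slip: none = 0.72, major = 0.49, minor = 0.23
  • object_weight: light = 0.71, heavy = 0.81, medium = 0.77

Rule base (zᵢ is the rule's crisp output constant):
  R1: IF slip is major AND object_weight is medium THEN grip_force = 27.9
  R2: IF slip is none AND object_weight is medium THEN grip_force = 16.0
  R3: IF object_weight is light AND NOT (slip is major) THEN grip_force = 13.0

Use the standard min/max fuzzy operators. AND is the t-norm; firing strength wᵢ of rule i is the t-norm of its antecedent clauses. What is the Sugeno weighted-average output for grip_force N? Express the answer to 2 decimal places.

18.50

R1 (z=27.9): major=0.49, medium=0.77; AND[min(a, b)] → w = 0.49
R2 (z=16.0): none=0.72, medium=0.77; AND[min(a, b)] → w = 0.72
R3 (z=13.0): light=0.71, ¬major=1−0.49=0.51; AND[min(a, b)] → w = 0.51
Weighted average = (0.49·27.9 + 0.72·16.0 + 0.51·13.0) / (0.49 + 0.72 + 0.51)
  = 31.8210 / 1.7200 = 18.50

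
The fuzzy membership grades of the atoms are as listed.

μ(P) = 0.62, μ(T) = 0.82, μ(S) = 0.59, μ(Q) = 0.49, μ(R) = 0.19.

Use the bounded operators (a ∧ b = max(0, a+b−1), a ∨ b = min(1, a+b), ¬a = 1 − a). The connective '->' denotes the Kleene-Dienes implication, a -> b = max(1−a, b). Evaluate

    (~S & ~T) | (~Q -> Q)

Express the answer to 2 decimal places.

~S = 1 − 0.59 = 0.41
~T = 1 − 0.82 = 0.18
~S & ~T = max(0, a+b−1) on (0.41, 0.18) = 0.00
~Q = 1 − 0.49 = 0.51
~Q -> Q  [Kleene-Dienes: max(1−a, b)] with a=0.51, b=0.49 → 0.49
(~S & ~T) | (~Q -> Q) = min(1, a+b) on (0.00, 0.49) = 0.49

0.49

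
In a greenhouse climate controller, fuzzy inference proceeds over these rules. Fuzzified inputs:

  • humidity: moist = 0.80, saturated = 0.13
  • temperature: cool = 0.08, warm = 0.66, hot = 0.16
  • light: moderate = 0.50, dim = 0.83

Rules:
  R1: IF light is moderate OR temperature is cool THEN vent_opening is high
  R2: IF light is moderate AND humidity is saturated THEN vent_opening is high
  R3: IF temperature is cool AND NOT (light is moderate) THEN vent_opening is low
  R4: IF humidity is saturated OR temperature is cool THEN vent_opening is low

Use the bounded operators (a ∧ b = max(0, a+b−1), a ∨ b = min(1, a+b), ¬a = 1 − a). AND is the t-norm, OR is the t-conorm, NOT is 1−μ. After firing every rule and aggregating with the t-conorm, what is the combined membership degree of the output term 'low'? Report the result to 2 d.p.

0.21

R1: moderate=0.50, cool=0.08; OR[min(1, a+b)] → w = 0.58
R2: moderate=0.50, saturated=0.13; AND[max(0, a+b−1)] → w = 0.00
R3: cool=0.08, ¬moderate=1−0.50=0.50; AND[max(0, a+b−1)] → w = 0.00
R4: saturated=0.13, cool=0.08; OR[min(1, a+b)] → w = 0.21
Rules with consequent 'low': {R3, R4} → strengths 0.00, 0.21
Aggregate via t-conorm [min(1, a+b)]: 0.21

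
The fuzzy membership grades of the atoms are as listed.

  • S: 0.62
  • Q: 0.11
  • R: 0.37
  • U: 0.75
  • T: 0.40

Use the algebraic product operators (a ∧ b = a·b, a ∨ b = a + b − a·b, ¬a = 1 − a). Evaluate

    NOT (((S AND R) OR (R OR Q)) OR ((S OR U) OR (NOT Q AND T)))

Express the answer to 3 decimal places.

0.026

S AND R = a·b on (0.6200, 0.3700) = 0.2294
R OR Q = a + b − a·b on (0.3700, 0.1100) = 0.4393
(S AND R) OR (R OR Q) = a + b − a·b on (0.2294, 0.4393) = 0.5679
S OR U = a + b − a·b on (0.6200, 0.7500) = 0.9050
NOT Q = 1 − 0.1100 = 0.8900
NOT Q AND T = a·b on (0.8900, 0.4000) = 0.3560
(S OR U) OR (NOT Q AND T) = a + b − a·b on (0.9050, 0.3560) = 0.9388
((S AND R) OR (R OR Q)) OR ((S OR U) OR (NOT Q AND T)) = a + b − a·b on (0.5679, 0.9388) = 0.9736
NOT (((S AND R) OR (R OR Q)) OR ((S OR U) OR (NOT Q AND T))) = 1 − 0.9736 = 0.0264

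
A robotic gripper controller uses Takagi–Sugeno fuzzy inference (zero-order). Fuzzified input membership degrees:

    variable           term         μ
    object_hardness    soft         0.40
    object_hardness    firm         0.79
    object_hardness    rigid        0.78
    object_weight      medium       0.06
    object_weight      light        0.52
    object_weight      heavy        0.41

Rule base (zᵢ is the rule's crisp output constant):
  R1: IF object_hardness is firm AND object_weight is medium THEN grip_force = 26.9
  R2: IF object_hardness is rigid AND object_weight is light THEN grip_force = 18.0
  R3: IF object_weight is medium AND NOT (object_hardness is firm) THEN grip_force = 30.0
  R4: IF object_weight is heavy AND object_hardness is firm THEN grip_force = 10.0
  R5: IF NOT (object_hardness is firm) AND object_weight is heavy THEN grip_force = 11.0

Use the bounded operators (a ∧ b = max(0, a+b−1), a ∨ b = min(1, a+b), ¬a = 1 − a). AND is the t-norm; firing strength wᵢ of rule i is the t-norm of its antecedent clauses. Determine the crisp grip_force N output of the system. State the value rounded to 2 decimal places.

14.80

R1 (z=26.9): firm=0.79, medium=0.06; AND[max(0, a+b−1)] → w = 0.00
R2 (z=18.0): rigid=0.78, light=0.52; AND[max(0, a+b−1)] → w = 0.30
R3 (z=30.0): medium=0.06, ¬firm=1−0.79=0.21; AND[max(0, a+b−1)] → w = 0.00
R4 (z=10.0): heavy=0.41, firm=0.79; AND[max(0, a+b−1)] → w = 0.20
R5 (z=11.0): ¬firm=1−0.79=0.21, heavy=0.41; AND[max(0, a+b−1)] → w = 0.00
Weighted average = (0.00·26.9 + 0.30·18.0 + 0.00·30.0 + 0.20·10.0 + 0.00·11.0) / (0.00 + 0.30 + 0.00 + 0.20 + 0.00)
  = 7.4000 / 0.5000 = 14.80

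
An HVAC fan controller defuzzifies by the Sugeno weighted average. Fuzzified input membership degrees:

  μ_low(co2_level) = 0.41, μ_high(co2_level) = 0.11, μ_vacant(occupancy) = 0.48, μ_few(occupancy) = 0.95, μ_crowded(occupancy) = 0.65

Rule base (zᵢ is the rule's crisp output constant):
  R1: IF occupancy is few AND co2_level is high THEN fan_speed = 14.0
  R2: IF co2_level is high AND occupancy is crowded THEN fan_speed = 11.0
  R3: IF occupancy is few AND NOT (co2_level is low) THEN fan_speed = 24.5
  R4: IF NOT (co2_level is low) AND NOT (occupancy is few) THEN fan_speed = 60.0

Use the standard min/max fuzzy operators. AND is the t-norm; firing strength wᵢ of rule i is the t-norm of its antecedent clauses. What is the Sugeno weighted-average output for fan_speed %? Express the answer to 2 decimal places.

23.49

R1 (z=14.0): few=0.95, high=0.11; AND[min(a, b)] → w = 0.11
R2 (z=11.0): high=0.11, crowded=0.65; AND[min(a, b)] → w = 0.11
R3 (z=24.5): few=0.95, ¬low=1−0.41=0.59; AND[min(a, b)] → w = 0.59
R4 (z=60.0): ¬low=1−0.41=0.59, ¬few=1−0.95=0.05; AND[min(a, b)] → w = 0.05
Weighted average = (0.11·14.0 + 0.11·11.0 + 0.59·24.5 + 0.05·60.0) / (0.11 + 0.11 + 0.59 + 0.05)
  = 20.2050 / 0.8600 = 23.49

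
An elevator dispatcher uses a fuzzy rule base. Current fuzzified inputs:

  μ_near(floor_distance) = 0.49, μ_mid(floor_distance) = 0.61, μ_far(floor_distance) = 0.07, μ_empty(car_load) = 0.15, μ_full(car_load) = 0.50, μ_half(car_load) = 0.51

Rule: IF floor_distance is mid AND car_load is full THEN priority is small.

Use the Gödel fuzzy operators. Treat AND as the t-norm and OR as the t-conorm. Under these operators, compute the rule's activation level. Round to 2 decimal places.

0.50

firing strength: mid=0.61, full=0.50; AND[min(a, b)] → w = 0.50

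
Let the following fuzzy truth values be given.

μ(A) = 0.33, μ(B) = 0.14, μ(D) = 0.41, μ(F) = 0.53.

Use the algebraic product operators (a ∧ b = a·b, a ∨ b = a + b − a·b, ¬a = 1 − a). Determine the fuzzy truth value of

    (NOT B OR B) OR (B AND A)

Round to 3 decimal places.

0.885

NOT B = 1 − 0.1400 = 0.8600
NOT B OR B = a + b − a·b on (0.8600, 0.1400) = 0.8796
B AND A = a·b on (0.1400, 0.3300) = 0.0462
(NOT B OR B) OR (B AND A) = a + b − a·b on (0.8796, 0.0462) = 0.8852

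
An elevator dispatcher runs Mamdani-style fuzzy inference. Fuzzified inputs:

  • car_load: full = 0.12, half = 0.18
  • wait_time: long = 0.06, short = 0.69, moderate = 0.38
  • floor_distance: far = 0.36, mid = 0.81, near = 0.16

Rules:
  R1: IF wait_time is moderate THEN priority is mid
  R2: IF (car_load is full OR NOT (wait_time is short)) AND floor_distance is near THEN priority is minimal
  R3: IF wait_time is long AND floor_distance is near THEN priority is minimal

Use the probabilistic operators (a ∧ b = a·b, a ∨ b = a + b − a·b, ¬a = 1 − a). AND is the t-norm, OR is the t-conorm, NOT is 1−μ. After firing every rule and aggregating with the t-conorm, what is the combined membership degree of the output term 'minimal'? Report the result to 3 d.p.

R1: moderate=0.38 → w = 0.3800
R2: (full=0.12 OR ¬short=1−0.69=0.31) = 0.3928; AND[a·b] with near=0.16 → w = 0.0628
R3: long=0.06, near=0.16; AND[a·b] → w = 0.0096
Rules with consequent 'minimal': {R2, R3} → strengths 0.0628, 0.0096
Aggregate via t-conorm [a + b − a·b]: 0.0718

0.072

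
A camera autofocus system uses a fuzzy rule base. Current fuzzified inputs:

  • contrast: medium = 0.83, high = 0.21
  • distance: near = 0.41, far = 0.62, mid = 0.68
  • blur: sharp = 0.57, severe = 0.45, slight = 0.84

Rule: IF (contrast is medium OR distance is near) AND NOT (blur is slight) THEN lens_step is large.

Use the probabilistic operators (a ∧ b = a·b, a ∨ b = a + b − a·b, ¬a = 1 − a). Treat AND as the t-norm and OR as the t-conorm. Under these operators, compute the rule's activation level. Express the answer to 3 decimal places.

0.144

firing strength: (medium=0.83 OR near=0.41) = 0.8997; AND[a·b] with ¬slight=1−0.84=0.16 → w = 0.1440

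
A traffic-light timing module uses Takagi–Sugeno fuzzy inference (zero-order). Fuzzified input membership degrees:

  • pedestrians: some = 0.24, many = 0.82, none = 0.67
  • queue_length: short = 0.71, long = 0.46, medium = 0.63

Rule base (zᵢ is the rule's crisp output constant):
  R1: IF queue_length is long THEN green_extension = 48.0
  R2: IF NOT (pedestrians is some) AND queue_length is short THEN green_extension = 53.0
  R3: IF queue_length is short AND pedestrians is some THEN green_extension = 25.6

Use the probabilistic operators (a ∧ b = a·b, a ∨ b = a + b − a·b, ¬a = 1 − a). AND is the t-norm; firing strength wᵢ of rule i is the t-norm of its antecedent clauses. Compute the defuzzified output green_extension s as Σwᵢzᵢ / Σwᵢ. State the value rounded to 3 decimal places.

47.044

R1 (z=48.0): long=0.46 → w = 0.4600
R2 (z=53.0): ¬some=1−0.24=0.76, short=0.71; AND[a·b] → w = 0.5396
R3 (z=25.6): short=0.71, some=0.24; AND[a·b] → w = 0.1704
Weighted average = (0.4600·48.0 + 0.5396·53.0 + 0.1704·25.6) / (0.4600 + 0.5396 + 0.1704)
  = 55.0410 / 1.1700 = 47.044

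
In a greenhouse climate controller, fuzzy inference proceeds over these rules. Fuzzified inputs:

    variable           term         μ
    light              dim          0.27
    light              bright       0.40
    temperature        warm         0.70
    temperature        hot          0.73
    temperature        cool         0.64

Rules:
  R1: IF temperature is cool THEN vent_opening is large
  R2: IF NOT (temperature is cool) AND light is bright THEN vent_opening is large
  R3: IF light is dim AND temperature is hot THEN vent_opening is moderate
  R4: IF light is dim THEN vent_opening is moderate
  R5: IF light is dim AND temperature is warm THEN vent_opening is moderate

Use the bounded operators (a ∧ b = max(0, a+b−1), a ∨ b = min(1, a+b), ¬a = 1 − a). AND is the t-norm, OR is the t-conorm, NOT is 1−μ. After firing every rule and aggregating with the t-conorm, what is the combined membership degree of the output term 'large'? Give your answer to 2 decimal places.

R1: cool=0.64 → w = 0.64
R2: ¬cool=1−0.64=0.36, bright=0.40; AND[max(0, a+b−1)] → w = 0.00
R3: dim=0.27, hot=0.73; AND[max(0, a+b−1)] → w = 0.00
R4: dim=0.27 → w = 0.27
R5: dim=0.27, warm=0.70; AND[max(0, a+b−1)] → w = 0.00
Rules with consequent 'large': {R1, R2} → strengths 0.64, 0.00
Aggregate via t-conorm [min(1, a+b)]: 0.64

0.64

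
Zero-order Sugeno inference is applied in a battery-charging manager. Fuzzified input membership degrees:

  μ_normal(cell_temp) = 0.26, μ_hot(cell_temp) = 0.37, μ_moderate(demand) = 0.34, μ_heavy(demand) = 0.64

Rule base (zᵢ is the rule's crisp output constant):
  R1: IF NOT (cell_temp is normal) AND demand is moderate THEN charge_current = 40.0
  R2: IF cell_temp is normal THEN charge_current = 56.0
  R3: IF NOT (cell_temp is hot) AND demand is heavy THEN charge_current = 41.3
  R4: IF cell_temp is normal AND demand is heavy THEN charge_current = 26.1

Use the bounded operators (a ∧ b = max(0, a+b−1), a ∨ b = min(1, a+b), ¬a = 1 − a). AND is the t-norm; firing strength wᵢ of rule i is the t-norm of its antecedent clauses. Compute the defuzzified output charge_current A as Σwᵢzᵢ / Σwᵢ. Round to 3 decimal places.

R1 (z=40.0): ¬normal=1−0.26=0.74, moderate=0.34; AND[max(0, a+b−1)] → w = 0.08
R2 (z=56.0): normal=0.26 → w = 0.26
R3 (z=41.3): ¬hot=1−0.37=0.63, heavy=0.64; AND[max(0, a+b−1)] → w = 0.27
R4 (z=26.1): normal=0.26, heavy=0.64; AND[max(0, a+b−1)] → w = 0.00
Weighted average = (0.08·40.0 + 0.26·56.0 + 0.27·41.3 + 0.00·26.1) / (0.08 + 0.26 + 0.27 + 0.00)
  = 28.9110 / 0.6100 = 47.395

47.395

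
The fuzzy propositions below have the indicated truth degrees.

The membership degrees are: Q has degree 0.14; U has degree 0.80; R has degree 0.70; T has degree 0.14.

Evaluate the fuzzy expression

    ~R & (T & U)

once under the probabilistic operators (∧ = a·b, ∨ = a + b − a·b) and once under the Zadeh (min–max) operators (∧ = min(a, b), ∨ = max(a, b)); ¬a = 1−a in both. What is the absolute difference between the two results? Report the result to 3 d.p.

0.106

Under probabilistic:
  ~R = 1 − 0.7000 = 0.3000
  T & U = a·b on (0.1400, 0.8000) = 0.1120
  ~R & (T & U) = a·b on (0.3000, 0.1120) = 0.0336
  → value = 0.0336
Under Zadeh (min–max):
  ~R = 1 − 0.70 = 0.30
  T & U = min(a, b) on (0.14, 0.80) = 0.14
  ~R & (T & U) = min(a, b) on (0.30, 0.14) = 0.14
  → value = 0.1400
|0.0336 − 0.1400| = 0.106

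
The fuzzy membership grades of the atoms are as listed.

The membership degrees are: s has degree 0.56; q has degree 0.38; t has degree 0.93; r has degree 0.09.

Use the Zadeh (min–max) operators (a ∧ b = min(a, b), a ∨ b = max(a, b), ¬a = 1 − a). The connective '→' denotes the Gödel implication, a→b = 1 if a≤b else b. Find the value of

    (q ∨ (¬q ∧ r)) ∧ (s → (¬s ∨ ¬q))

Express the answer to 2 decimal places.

0.38

¬q = 1 − 0.38 = 0.62
¬q ∧ r = min(a, b) on (0.62, 0.09) = 0.09
q ∨ (¬q ∧ r) = max(a, b) on (0.38, 0.09) = 0.38
¬s = 1 − 0.56 = 0.44
¬q = 1 − 0.38 = 0.62
¬s ∨ ¬q = max(a, b) on (0.44, 0.62) = 0.62
s → (¬s ∨ ¬q)  [Gödel: 1 if a≤b else b] with a=0.56, b=0.62 → 1.00
(q ∨ (¬q ∧ r)) ∧ (s → (¬s ∨ ¬q)) = min(a, b) on (0.38, 1.00) = 0.38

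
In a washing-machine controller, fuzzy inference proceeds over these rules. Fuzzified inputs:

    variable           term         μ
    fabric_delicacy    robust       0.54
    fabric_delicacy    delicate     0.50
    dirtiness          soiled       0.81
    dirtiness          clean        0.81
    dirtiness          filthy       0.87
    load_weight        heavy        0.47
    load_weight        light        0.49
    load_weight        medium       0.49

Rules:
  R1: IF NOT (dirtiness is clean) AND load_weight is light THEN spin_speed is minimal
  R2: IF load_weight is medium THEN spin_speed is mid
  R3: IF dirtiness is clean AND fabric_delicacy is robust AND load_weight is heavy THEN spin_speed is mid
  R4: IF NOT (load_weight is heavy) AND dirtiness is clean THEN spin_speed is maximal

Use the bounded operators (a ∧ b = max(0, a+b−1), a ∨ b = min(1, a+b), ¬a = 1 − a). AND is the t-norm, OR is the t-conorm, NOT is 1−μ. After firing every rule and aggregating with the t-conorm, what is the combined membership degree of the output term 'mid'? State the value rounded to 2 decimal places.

0.49

R1: ¬clean=1−0.81=0.19, light=0.49; AND[max(0, a+b−1)] → w = 0.00
R2: medium=0.49 → w = 0.49
R3: clean=0.81, robust=0.54, heavy=0.47; AND[max(0, a+b−1)] → w = 0.00
R4: ¬heavy=1−0.47=0.53, clean=0.81; AND[max(0, a+b−1)] → w = 0.34
Rules with consequent 'mid': {R2, R3} → strengths 0.49, 0.00
Aggregate via t-conorm [min(1, a+b)]: 0.49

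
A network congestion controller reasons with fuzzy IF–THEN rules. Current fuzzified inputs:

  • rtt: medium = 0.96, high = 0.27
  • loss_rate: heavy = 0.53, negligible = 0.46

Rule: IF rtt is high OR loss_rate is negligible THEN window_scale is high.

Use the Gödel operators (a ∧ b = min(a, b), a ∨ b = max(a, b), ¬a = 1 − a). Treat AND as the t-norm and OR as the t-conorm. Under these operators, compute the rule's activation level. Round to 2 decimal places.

firing strength: high=0.27, negligible=0.46; OR[max(a, b)] → w = 0.46

0.46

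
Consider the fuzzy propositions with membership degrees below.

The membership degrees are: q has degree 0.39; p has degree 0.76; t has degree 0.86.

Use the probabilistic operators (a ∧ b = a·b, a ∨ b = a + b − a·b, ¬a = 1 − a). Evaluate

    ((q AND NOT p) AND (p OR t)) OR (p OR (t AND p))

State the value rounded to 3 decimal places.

NOT p = 1 − 0.7600 = 0.2400
q AND NOT p = a·b on (0.3900, 0.2400) = 0.0936
p OR t = a + b − a·b on (0.7600, 0.8600) = 0.9664
(q AND NOT p) AND (p OR t) = a·b on (0.0936, 0.9664) = 0.0905
t AND p = a·b on (0.8600, 0.7600) = 0.6536
p OR (t AND p) = a + b − a·b on (0.7600, 0.6536) = 0.9169
((q AND NOT p) AND (p OR t)) OR (p OR (t AND p)) = a + b − a·b on (0.0905, 0.9169) = 0.9244

0.924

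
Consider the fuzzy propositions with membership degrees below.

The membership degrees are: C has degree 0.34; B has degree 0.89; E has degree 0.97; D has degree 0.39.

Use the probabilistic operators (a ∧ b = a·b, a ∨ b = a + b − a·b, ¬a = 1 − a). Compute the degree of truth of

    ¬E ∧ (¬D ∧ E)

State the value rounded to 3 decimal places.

¬E = 1 − 0.9700 = 0.0300
¬D = 1 − 0.3900 = 0.6100
¬D ∧ E = a·b on (0.6100, 0.9700) = 0.5917
¬E ∧ (¬D ∧ E) = a·b on (0.0300, 0.5917) = 0.0178

0.018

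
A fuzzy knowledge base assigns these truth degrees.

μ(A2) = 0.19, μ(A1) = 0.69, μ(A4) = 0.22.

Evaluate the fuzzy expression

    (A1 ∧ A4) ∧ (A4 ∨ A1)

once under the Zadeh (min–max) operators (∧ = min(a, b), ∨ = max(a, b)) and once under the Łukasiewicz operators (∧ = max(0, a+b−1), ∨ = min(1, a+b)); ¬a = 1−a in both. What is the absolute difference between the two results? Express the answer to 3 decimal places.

0.220

Under Zadeh (min–max):
  A1 ∧ A4 = min(a, b) on (0.69, 0.22) = 0.22
  A4 ∨ A1 = max(a, b) on (0.22, 0.69) = 0.69
  (A1 ∧ A4) ∧ (A4 ∨ A1) = min(a, b) on (0.22, 0.69) = 0.22
  → value = 0.2200
Under Łukasiewicz:
  A1 ∧ A4 = max(0, a+b−1) on (0.69, 0.22) = 0.00
  A4 ∨ A1 = min(1, a+b) on (0.22, 0.69) = 0.91
  (A1 ∧ A4) ∧ (A4 ∨ A1) = max(0, a+b−1) on (0.00, 0.91) = 0.00
  → value = 0.0000
|0.2200 − 0.0000| = 0.220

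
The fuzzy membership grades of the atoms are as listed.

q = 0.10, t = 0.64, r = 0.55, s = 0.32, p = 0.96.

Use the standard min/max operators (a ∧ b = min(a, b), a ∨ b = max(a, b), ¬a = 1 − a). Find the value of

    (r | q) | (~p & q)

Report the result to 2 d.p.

r | q = max(a, b) on (0.55, 0.10) = 0.55
~p = 1 − 0.96 = 0.04
~p & q = min(a, b) on (0.04, 0.10) = 0.04
(r | q) | (~p & q) = max(a, b) on (0.55, 0.04) = 0.55

0.55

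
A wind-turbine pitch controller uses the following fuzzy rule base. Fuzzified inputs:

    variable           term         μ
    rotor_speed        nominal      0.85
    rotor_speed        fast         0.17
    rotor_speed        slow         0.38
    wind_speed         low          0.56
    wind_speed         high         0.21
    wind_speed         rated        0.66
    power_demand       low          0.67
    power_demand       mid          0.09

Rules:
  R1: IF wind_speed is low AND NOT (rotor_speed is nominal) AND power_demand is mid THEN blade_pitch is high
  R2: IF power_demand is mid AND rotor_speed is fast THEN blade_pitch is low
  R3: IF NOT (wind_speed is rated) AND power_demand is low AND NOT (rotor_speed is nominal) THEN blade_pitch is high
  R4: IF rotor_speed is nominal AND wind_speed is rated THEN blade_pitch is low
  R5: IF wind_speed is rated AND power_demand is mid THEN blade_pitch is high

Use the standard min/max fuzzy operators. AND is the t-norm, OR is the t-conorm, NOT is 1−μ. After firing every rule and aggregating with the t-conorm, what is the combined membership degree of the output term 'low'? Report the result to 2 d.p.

R1: low=0.56, ¬nominal=1−0.85=0.15, mid=0.09; AND[min(a, b)] → w = 0.09
R2: mid=0.09, fast=0.17; AND[min(a, b)] → w = 0.09
R3: ¬rated=1−0.66=0.34, low=0.67, ¬nominal=1−0.85=0.15; AND[min(a, b)] → w = 0.15
R4: nominal=0.85, rated=0.66; AND[min(a, b)] → w = 0.66
R5: rated=0.66, mid=0.09; AND[min(a, b)] → w = 0.09
Rules with consequent 'low': {R2, R4} → strengths 0.09, 0.66
Aggregate via t-conorm [max(a, b)]: 0.66

0.66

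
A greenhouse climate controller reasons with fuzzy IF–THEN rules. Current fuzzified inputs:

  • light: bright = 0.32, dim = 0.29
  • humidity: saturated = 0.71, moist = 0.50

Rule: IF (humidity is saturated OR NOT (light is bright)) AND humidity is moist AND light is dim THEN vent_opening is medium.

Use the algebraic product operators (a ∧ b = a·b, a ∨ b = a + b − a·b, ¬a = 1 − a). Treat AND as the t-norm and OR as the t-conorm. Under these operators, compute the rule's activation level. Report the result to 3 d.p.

firing strength: (saturated=0.71 OR ¬bright=1−0.32=0.68) = 0.9072; AND[a·b] with moist=0.50, dim=0.29 → w = 0.1315

0.132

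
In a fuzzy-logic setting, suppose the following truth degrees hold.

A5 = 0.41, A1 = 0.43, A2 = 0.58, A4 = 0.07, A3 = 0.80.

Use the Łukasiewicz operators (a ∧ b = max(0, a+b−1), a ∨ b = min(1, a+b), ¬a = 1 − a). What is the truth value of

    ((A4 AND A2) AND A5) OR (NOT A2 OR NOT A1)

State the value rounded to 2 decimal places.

A4 AND A2 = max(0, a+b−1) on (0.07, 0.58) = 0.00
(A4 AND A2) AND A5 = max(0, a+b−1) on (0.00, 0.41) = 0.00
NOT A2 = 1 − 0.58 = 0.42
NOT A1 = 1 − 0.43 = 0.57
NOT A2 OR NOT A1 = min(1, a+b) on (0.42, 0.57) = 0.99
((A4 AND A2) AND A5) OR (NOT A2 OR NOT A1) = min(1, a+b) on (0.00, 0.99) = 0.99

0.99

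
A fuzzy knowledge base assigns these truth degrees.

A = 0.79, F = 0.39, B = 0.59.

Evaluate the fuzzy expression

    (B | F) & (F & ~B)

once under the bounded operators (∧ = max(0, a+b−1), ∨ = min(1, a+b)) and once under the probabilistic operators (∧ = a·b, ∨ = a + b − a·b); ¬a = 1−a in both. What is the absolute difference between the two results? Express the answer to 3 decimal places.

Under bounded:
  B | F = min(1, a+b) on (0.59, 0.39) = 0.98
  ~B = 1 − 0.59 = 0.41
  F & ~B = max(0, a+b−1) on (0.39, 0.41) = 0.00
  (B | F) & (F & ~B) = max(0, a+b−1) on (0.98, 0.00) = 0.00
  → value = 0.0000
Under probabilistic:
  B | F = a + b − a·b on (0.5900, 0.3900) = 0.7499
  ~B = 1 − 0.5900 = 0.4100
  F & ~B = a·b on (0.3900, 0.4100) = 0.1599
  (B | F) & (F & ~B) = a·b on (0.7499, 0.1599) = 0.1199
  → value = 0.1199
|0.0000 − 0.1199| = 0.120

0.120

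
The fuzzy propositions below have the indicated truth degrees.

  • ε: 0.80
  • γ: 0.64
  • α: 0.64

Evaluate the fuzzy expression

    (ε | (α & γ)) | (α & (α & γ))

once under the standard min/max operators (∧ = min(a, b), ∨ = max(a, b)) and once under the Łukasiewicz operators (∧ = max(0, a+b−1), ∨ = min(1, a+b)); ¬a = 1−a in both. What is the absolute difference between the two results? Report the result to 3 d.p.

0.200

Under standard min/max:
  α & γ = min(a, b) on (0.64, 0.64) = 0.64
  ε | (α & γ) = max(a, b) on (0.80, 0.64) = 0.80
  α & γ = min(a, b) on (0.64, 0.64) = 0.64
  α & (α & γ) = min(a, b) on (0.64, 0.64) = 0.64
  (ε | (α & γ)) | (α & (α & γ)) = max(a, b) on (0.80, 0.64) = 0.80
  → value = 0.8000
Under Łukasiewicz:
  α & γ = max(0, a+b−1) on (0.64, 0.64) = 0.28
  ε | (α & γ) = min(1, a+b) on (0.80, 0.28) = 1.00
  α & γ = max(0, a+b−1) on (0.64, 0.64) = 0.28
  α & (α & γ) = max(0, a+b−1) on (0.64, 0.28) = 0.00
  (ε | (α & γ)) | (α & (α & γ)) = min(1, a+b) on (1.00, 0.00) = 1.00
  → value = 1.0000
|0.8000 − 1.0000| = 0.200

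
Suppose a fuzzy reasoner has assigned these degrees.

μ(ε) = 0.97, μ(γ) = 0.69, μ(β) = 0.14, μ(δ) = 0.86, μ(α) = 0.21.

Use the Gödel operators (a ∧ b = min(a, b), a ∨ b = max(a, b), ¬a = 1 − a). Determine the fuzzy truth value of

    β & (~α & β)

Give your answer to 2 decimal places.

0.14

~α = 1 − 0.21 = 0.79
~α & β = min(a, b) on (0.79, 0.14) = 0.14
β & (~α & β) = min(a, b) on (0.14, 0.14) = 0.14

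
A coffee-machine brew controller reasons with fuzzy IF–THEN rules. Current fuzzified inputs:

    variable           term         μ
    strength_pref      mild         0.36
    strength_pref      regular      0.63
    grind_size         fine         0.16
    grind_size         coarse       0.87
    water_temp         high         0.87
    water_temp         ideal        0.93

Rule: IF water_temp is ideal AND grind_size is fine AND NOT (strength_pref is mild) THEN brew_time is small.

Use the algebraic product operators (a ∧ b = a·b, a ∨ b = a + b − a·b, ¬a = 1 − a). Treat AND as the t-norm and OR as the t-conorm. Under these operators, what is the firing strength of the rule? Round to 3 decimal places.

0.095

firing strength: ideal=0.93, fine=0.16, ¬mild=1−0.36=0.64; AND[a·b] → w = 0.0952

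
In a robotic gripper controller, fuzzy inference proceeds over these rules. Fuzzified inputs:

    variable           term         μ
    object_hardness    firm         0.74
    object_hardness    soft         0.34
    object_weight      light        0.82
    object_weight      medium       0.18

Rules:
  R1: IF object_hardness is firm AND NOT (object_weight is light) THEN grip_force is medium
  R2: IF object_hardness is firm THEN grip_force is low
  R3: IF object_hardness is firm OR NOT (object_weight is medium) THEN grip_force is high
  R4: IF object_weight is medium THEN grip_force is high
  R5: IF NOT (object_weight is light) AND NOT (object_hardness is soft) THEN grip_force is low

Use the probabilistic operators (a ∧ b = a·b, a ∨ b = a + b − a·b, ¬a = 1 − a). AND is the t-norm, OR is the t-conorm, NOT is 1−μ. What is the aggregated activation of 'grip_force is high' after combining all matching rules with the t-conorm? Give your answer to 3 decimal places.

R1: firm=0.74, ¬light=1−0.82=0.18; AND[a·b] → w = 0.1332
R2: firm=0.74 → w = 0.7400
R3: firm=0.74, ¬medium=1−0.18=0.82; OR[a + b − a·b] → w = 0.9532
R4: medium=0.18 → w = 0.1800
R5: ¬light=1−0.82=0.18, ¬soft=1−0.34=0.66; AND[a·b] → w = 0.1188
Rules with consequent 'high': {R3, R4} → strengths 0.9532, 0.1800
Aggregate via t-conorm [a + b − a·b]: 0.9616

0.962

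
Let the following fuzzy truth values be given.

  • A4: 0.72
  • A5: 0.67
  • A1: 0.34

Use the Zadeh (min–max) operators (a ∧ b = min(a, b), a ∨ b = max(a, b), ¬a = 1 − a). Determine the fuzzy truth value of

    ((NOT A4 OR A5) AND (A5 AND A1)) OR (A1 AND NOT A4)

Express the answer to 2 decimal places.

0.34

NOT A4 = 1 − 0.72 = 0.28
NOT A4 OR A5 = max(a, b) on (0.28, 0.67) = 0.67
A5 AND A1 = min(a, b) on (0.67, 0.34) = 0.34
(NOT A4 OR A5) AND (A5 AND A1) = min(a, b) on (0.67, 0.34) = 0.34
NOT A4 = 1 − 0.72 = 0.28
A1 AND NOT A4 = min(a, b) on (0.34, 0.28) = 0.28
((NOT A4 OR A5) AND (A5 AND A1)) OR (A1 AND NOT A4) = max(a, b) on (0.34, 0.28) = 0.34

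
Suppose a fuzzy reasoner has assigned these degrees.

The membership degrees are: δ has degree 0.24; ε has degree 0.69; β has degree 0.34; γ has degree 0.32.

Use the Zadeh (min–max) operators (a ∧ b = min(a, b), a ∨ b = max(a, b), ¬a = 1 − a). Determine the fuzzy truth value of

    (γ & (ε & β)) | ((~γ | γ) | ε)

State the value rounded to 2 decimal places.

ε & β = min(a, b) on (0.69, 0.34) = 0.34
γ & (ε & β) = min(a, b) on (0.32, 0.34) = 0.32
~γ = 1 − 0.32 = 0.68
~γ | γ = max(a, b) on (0.68, 0.32) = 0.68
(~γ | γ) | ε = max(a, b) on (0.68, 0.69) = 0.69
(γ & (ε & β)) | ((~γ | γ) | ε) = max(a, b) on (0.32, 0.69) = 0.69

0.69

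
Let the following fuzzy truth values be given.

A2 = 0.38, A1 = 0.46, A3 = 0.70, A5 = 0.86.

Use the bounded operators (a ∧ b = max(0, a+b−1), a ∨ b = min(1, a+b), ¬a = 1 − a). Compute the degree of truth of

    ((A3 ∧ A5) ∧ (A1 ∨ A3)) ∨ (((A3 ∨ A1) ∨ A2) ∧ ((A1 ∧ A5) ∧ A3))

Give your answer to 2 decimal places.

0.58

A3 ∧ A5 = max(0, a+b−1) on (0.70, 0.86) = 0.56
A1 ∨ A3 = min(1, a+b) on (0.46, 0.70) = 1.00
(A3 ∧ A5) ∧ (A1 ∨ A3) = max(0, a+b−1) on (0.56, 1.00) = 0.56
A3 ∨ A1 = min(1, a+b) on (0.70, 0.46) = 1.00
(A3 ∨ A1) ∨ A2 = min(1, a+b) on (1.00, 0.38) = 1.00
A1 ∧ A5 = max(0, a+b−1) on (0.46, 0.86) = 0.32
(A1 ∧ A5) ∧ A3 = max(0, a+b−1) on (0.32, 0.70) = 0.02
((A3 ∨ A1) ∨ A2) ∧ ((A1 ∧ A5) ∧ A3) = max(0, a+b−1) on (1.00, 0.02) = 0.02
((A3 ∧ A5) ∧ (A1 ∨ A3)) ∨ (((A3 ∨ A1) ∨ A2) ∧ ((A1 ∧ A5) ∧ A3)) = min(1, a+b) on (0.56, 0.02) = 0.58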